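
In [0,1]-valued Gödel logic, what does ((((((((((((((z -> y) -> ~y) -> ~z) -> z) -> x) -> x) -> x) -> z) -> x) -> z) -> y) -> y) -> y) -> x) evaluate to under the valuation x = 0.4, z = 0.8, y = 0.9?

(z -> y): 0.8 ≤ 0.9, so result = 1
~y: Gödel ¬ of 0.9 = 0 (operand ≠ 0)
((z -> y) -> ~y): 1 > 0, so result = 0
~z: Gödel ¬ of 0.8 = 0 (operand ≠ 0)
(((z -> y) -> ~y) -> ~z): 0 ≤ 0, so result = 1
((((z -> y) -> ~y) -> ~z) -> z): 1 > 0.8, so result = 0.8
(((((z -> y) -> ~y) -> ~z) -> z) -> x): 0.8 > 0.4, so result = 0.4
((((((z -> y) -> ~y) -> ~z) -> z) -> x) -> x): 0.4 ≤ 0.4, so result = 1
(((((((z -> y) -> ~y) -> ~z) -> z) -> x) -> x) -> x): 1 > 0.4, so result = 0.4
((((((((z -> y) -> ~y) -> ~z) -> z) -> x) -> x) -> x) -> z): 0.4 ≤ 0.8, so result = 1
(((((((((z -> y) -> ~y) -> ~z) -> z) -> x) -> x) -> x) -> z) -> x): 1 > 0.4, so result = 0.4
((((((((((z -> y) -> ~y) -> ~z) -> z) -> x) -> x) -> x) -> z) -> x) -> z): 0.4 ≤ 0.8, so result = 1
(((((((((((z -> y) -> ~y) -> ~z) -> z) -> x) -> x) -> x) -> z) -> x) -> z) -> y): 1 > 0.9, so result = 0.9
((((((((((((z -> y) -> ~y) -> ~z) -> z) -> x) -> x) -> x) -> z) -> x) -> z) -> y) -> y): 0.9 ≤ 0.9, so result = 1
(((((((((((((z -> y) -> ~y) -> ~z) -> z) -> x) -> x) -> x) -> z) -> x) -> z) -> y) -> y) -> y): 1 > 0.9, so result = 0.9
((((((((((((((z -> y) -> ~y) -> ~z) -> z) -> x) -> x) -> x) -> z) -> x) -> z) -> y) -> y) -> y) -> x): 0.9 > 0.4, so result = 0.4

0.40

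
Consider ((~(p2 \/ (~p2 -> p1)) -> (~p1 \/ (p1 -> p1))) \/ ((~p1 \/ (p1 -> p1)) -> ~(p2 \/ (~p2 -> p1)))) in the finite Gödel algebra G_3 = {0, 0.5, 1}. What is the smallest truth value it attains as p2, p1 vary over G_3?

1.00

Every assignment gives 1. For instance at p2 = 0, p1 = 0:
  ~p2: Gödel ¬ of 0 = 1 (operand is 0)
  (~p2 -> p1): 1 > 0, so result = 0
  (p2 \/ (~p2 -> p1)) = max(0, 0) = 0
  ~(p2 \/ (~p2 -> p1)): Gödel ¬ of 0 = 1 (operand is 0)
  ~p1: Gödel ¬ of 0 = 1 (operand is 0)
  (p1 -> p1): 0 ≤ 0, so result = 1
  (~p1 \/ (p1 -> p1)) = max(1, 1) = 1
  (~(p2 \/ (~p2 -> p1)) -> (~p1 \/ (p1 -> p1))): 1 ≤ 1, so result = 1
  ~p1: Gödel ¬ of 0 = 1 (operand is 0)
  (p1 -> p1): 0 ≤ 0, so result = 1
  (~p1 \/ (p1 -> p1)) = max(1, 1) = 1
  ~p2: Gödel ¬ of 0 = 1 (operand is 0)
  (~p2 -> p1): 1 > 0, so result = 0
  (p2 \/ (~p2 -> p1)) = max(0, 0) = 0
  ~(p2 \/ (~p2 -> p1)): Gödel ¬ of 0 = 1 (operand is 0)
  ((~p1 \/ (p1 -> p1)) -> ~(p2 \/ (~p2 -> p1))): 1 ≤ 1, so result = 1
  ((~(p2 \/ (~p2 -> p1)) -> (~p1 \/ (p1 -> p1))) \/ ((~p1 \/ (p1 -> p1)) -> ~(p2 \/ (~p2 -> p1)))) = max(1, 1) = 1
All 9 assignments give value 1 — the formula is a G_3-tautology.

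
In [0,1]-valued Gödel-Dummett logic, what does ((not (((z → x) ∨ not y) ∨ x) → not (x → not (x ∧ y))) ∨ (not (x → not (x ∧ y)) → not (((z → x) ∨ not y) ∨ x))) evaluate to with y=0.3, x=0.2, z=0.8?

(z → x): 0.8 > 0.2, so result = 0.2
not y: Gödel ¬ of 0.3 = 0 (operand ≠ 0)
((z → x) ∨ not y) = max(0.2, 0) = 0.2
(((z → x) ∨ not y) ∨ x) = max(0.2, 0.2) = 0.2
not (((z → x) ∨ not y) ∨ x): Gödel ¬ of 0.2 = 0 (operand ≠ 0)
(x ∧ y) = min(0.2, 0.3) = 0.2
not (x ∧ y): Gödel ¬ of 0.2 = 0 (operand ≠ 0)
(x → not (x ∧ y)): 0.2 > 0, so result = 0
not (x → not (x ∧ y)): Gödel ¬ of 0 = 1 (operand is 0)
(not (((z → x) ∨ not y) ∨ x) → not (x → not (x ∧ y))): 0 ≤ 1, so result = 1
(x ∧ y) = min(0.2, 0.3) = 0.2
not (x ∧ y): Gödel ¬ of 0.2 = 0 (operand ≠ 0)
(x → not (x ∧ y)): 0.2 > 0, so result = 0
not (x → not (x ∧ y)): Gödel ¬ of 0 = 1 (operand is 0)
(z → x): 0.8 > 0.2, so result = 0.2
not y: Gödel ¬ of 0.3 = 0 (operand ≠ 0)
((z → x) ∨ not y) = max(0.2, 0) = 0.2
(((z → x) ∨ not y) ∨ x) = max(0.2, 0.2) = 0.2
not (((z → x) ∨ not y) ∨ x): Gödel ¬ of 0.2 = 0 (operand ≠ 0)
(not (x → not (x ∧ y)) → not (((z → x) ∨ not y) ∨ x)): 1 > 0, so result = 0
((not (((z → x) ∨ not y) ∨ x) → not (x → not (x ∧ y))) ∨ (not (x → not (x ∧ y)) → not (((z → x) ∨ not y) ∨ x))) = max(1, 0) = 1

1.00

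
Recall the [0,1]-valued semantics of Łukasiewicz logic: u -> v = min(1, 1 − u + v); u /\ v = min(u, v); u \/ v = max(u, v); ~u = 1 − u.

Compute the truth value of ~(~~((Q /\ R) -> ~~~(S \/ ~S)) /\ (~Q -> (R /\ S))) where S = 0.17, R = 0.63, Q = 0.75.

(Q /\ R) = min(0.75, 0.63) = 0.63
~S: Łukasiewicz ¬ gives 1 − 0.17 = 0.83
(S \/ ~S) = max(0.17, 0.83) = 0.83
~(S \/ ~S): Łukasiewicz ¬ gives 1 − 0.83 = 0.17
~~(S \/ ~S): Łukasiewicz ¬ gives 1 − 0.17 = 0.83
~~~(S \/ ~S): Łukasiewicz ¬ gives 1 − 0.83 = 0.17
((Q /\ R) -> ~~~(S \/ ~S)): min(1, 1 − 0.63 + 0.17) = 0.54
~((Q /\ R) -> ~~~(S \/ ~S)): Łukasiewicz ¬ gives 1 − 0.54 = 0.46
~~((Q /\ R) -> ~~~(S \/ ~S)): Łukasiewicz ¬ gives 1 − 0.46 = 0.54
~Q: Łukasiewicz ¬ gives 1 − 0.75 = 0.25
(R /\ S) = min(0.63, 0.17) = 0.17
(~Q -> (R /\ S)): min(1, 1 − 0.25 + 0.17) = 0.92
(~~((Q /\ R) -> ~~~(S \/ ~S)) /\ (~Q -> (R /\ S))) = min(0.54, 0.92) = 0.54
~(~~((Q /\ R) -> ~~~(S \/ ~S)) /\ (~Q -> (R /\ S))): Łukasiewicz ¬ gives 1 − 0.54 = 0.46

0.46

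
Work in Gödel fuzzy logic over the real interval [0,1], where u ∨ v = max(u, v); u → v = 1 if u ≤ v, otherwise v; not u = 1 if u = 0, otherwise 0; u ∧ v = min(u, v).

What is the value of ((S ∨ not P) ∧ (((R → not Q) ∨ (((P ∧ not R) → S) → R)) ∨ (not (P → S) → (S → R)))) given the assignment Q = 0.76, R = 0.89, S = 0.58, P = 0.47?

not P: Gödel ¬ of 0.47 = 0 (operand ≠ 0)
(S ∨ not P) = max(0.58, 0) = 0.58
not Q: Gödel ¬ of 0.76 = 0 (operand ≠ 0)
(R → not Q): 0.89 > 0, so result = 0
not R: Gödel ¬ of 0.89 = 0 (operand ≠ 0)
(P ∧ not R) = min(0.47, 0) = 0
((P ∧ not R) → S): 0 ≤ 0.58, so result = 1
(((P ∧ not R) → S) → R): 1 > 0.89, so result = 0.89
((R → not Q) ∨ (((P ∧ not R) → S) → R)) = max(0, 0.89) = 0.89
(P → S): 0.47 ≤ 0.58, so result = 1
not (P → S): Gödel ¬ of 1 = 0 (operand ≠ 0)
(S → R): 0.58 ≤ 0.89, so result = 1
(not (P → S) → (S → R)): 0 ≤ 1, so result = 1
(((R → not Q) ∨ (((P ∧ not R) → S) → R)) ∨ (not (P → S) → (S → R))) = max(0.89, 1) = 1
((S ∨ not P) ∧ (((R → not Q) ∨ (((P ∧ not R) → S) → R)) ∨ (not (P → S) → (S → R)))) = min(0.58, 1) = 0.58

0.58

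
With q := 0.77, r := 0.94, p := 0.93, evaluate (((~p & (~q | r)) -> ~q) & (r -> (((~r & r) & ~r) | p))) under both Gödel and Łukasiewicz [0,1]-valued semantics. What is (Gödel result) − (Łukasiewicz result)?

Gödel evaluation:
  ~p: Gödel ¬ of 0.93 = 0 (operand ≠ 0)
  ~q: Gödel ¬ of 0.77 = 0 (operand ≠ 0)
  (~q | r) = max(0, 0.94) = 0.94
  (~p & (~q | r)) = min(0, 0.94) = 0
  ~q: Gödel ¬ of 0.77 = 0 (operand ≠ 0)
  ((~p & (~q | r)) -> ~q): 0 ≤ 0, so result = 1
  ~r: Gödel ¬ of 0.94 = 0 (operand ≠ 0)
  (~r & r) = min(0, 0.94) = 0
  ~r: Gödel ¬ of 0.94 = 0 (operand ≠ 0)
  ((~r & r) & ~r) = min(0, 0) = 0
  (((~r & r) & ~r) | p) = max(0, 0.93) = 0.93
  (r -> (((~r & r) & ~r) | p)): 0.94 > 0.93, so result = 0.93
  (((~p & (~q | r)) -> ~q) & (r -> (((~r & r) & ~r) | p))) = min(1, 0.93) = 0.93
  Gödel value = 0.93
Łukasiewicz evaluation:
  ~p: Łukasiewicz ¬ gives 1 − 0.93 = 0.07
  ~q: Łukasiewicz ¬ gives 1 − 0.77 = 0.23
  (~q | r) = max(0.23, 0.94) = 0.94
  (~p & (~q | r)) = min(0.07, 0.94) = 0.07
  ~q: Łukasiewicz ¬ gives 1 − 0.77 = 0.23
  ((~p & (~q | r)) -> ~q): min(1, 1 − 0.07 + 0.23) = 1
  ~r: Łukasiewicz ¬ gives 1 − 0.94 = 0.06
  (~r & r) = min(0.06, 0.94) = 0.06
  ~r: Łukasiewicz ¬ gives 1 − 0.94 = 0.06
  ((~r & r) & ~r) = min(0.06, 0.06) = 0.06
  (((~r & r) & ~r) | p) = max(0.06, 0.93) = 0.93
  (r -> (((~r & r) & ~r) | p)): min(1, 1 − 0.94 + 0.93) = 0.99
  (((~p & (~q | r)) -> ~q) & (r -> (((~r & r) & ~r) | p))) = min(1, 0.99) = 0.99
  Łukasiewicz value = 0.99
Difference: 0.93 − 0.99 = -0.06

-0.06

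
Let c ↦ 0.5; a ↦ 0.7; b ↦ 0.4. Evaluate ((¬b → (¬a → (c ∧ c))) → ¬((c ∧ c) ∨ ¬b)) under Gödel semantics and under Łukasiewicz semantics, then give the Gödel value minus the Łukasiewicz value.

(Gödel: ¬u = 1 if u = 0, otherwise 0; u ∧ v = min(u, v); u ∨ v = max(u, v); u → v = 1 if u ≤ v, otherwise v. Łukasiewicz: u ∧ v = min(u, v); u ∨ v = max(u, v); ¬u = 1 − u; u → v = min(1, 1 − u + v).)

Gödel evaluation:
  ¬b: Gödel ¬ of 0.4 = 0 (operand ≠ 0)
  ¬a: Gödel ¬ of 0.7 = 0 (operand ≠ 0)
  (c ∧ c) = min(0.5, 0.5) = 0.5
  (¬a → (c ∧ c)): 0 ≤ 0.5, so result = 1
  (¬b → (¬a → (c ∧ c))): 0 ≤ 1, so result = 1
  (c ∧ c) = min(0.5, 0.5) = 0.5
  ¬b: Gödel ¬ of 0.4 = 0 (operand ≠ 0)
  ((c ∧ c) ∨ ¬b) = max(0.5, 0) = 0.5
  ¬((c ∧ c) ∨ ¬b): Gödel ¬ of 0.5 = 0 (operand ≠ 0)
  ((¬b → (¬a → (c ∧ c))) → ¬((c ∧ c) ∨ ¬b)): 1 > 0, so result = 0
  Gödel value = 0
Łukasiewicz evaluation:
  ¬b: Łukasiewicz ¬ gives 1 − 0.4 = 0.6
  ¬a: Łukasiewicz ¬ gives 1 − 0.7 = 0.3
  (c ∧ c) = min(0.5, 0.5) = 0.5
  (¬a → (c ∧ c)): min(1, 1 − 0.3 + 0.5) = 1
  (¬b → (¬a → (c ∧ c))): min(1, 1 − 0.6 + 1) = 1
  (c ∧ c) = min(0.5, 0.5) = 0.5
  ¬b: Łukasiewicz ¬ gives 1 − 0.4 = 0.6
  ((c ∧ c) ∨ ¬b) = max(0.5, 0.6) = 0.6
  ¬((c ∧ c) ∨ ¬b): Łukasiewicz ¬ gives 1 − 0.6 = 0.4
  ((¬b → (¬a → (c ∧ c))) → ¬((c ∧ c) ∨ ¬b)): min(1, 1 − 1 + 0.4) = 0.4
  Łukasiewicz value = 0.4
Difference: 0 − 0.4 = -0.40

-0.40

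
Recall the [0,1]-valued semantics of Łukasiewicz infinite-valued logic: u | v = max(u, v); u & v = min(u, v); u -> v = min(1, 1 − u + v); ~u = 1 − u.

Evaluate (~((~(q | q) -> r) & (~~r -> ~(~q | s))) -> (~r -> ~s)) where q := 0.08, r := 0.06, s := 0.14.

(q | q) = max(0.08, 0.08) = 0.08
~(q | q): Łukasiewicz ¬ gives 1 − 0.08 = 0.92
(~(q | q) -> r): min(1, 1 − 0.92 + 0.06) = 0.14
~r: Łukasiewicz ¬ gives 1 − 0.06 = 0.94
~~r: Łukasiewicz ¬ gives 1 − 0.94 = 0.06
~q: Łukasiewicz ¬ gives 1 − 0.08 = 0.92
(~q | s) = max(0.92, 0.14) = 0.92
~(~q | s): Łukasiewicz ¬ gives 1 − 0.92 = 0.08
(~~r -> ~(~q | s)): min(1, 1 − 0.06 + 0.08) = 1
((~(q | q) -> r) & (~~r -> ~(~q | s))) = min(0.14, 1) = 0.14
~((~(q | q) -> r) & (~~r -> ~(~q | s))): Łukasiewicz ¬ gives 1 − 0.14 = 0.86
~r: Łukasiewicz ¬ gives 1 − 0.06 = 0.94
~s: Łukasiewicz ¬ gives 1 − 0.14 = 0.86
(~r -> ~s): min(1, 1 − 0.94 + 0.86) = 0.92
(~((~(q | q) -> r) & (~~r -> ~(~q | s))) -> (~r -> ~s)): min(1, 1 − 0.86 + 0.92) = 1

1.00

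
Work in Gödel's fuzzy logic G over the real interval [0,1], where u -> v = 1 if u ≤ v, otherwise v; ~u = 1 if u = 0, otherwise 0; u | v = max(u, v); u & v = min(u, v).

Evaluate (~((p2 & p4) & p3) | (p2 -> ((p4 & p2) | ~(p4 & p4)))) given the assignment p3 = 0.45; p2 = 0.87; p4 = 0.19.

0.19

(p2 & p4) = min(0.87, 0.19) = 0.19
((p2 & p4) & p3) = min(0.19, 0.45) = 0.19
~((p2 & p4) & p3): Gödel ¬ of 0.19 = 0 (operand ≠ 0)
(p4 & p2) = min(0.19, 0.87) = 0.19
(p4 & p4) = min(0.19, 0.19) = 0.19
~(p4 & p4): Gödel ¬ of 0.19 = 0 (operand ≠ 0)
((p4 & p2) | ~(p4 & p4)) = max(0.19, 0) = 0.19
(p2 -> ((p4 & p2) | ~(p4 & p4))): 0.87 > 0.19, so result = 0.19
(~((p2 & p4) & p3) | (p2 -> ((p4 & p2) | ~(p4 & p4)))) = max(0, 0.19) = 0.19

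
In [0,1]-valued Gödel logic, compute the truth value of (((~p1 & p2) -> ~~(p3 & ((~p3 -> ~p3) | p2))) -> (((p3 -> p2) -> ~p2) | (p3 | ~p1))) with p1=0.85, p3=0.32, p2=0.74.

0.32

~p1: Gödel ¬ of 0.85 = 0 (operand ≠ 0)
(~p1 & p2) = min(0, 0.74) = 0
~p3: Gödel ¬ of 0.32 = 0 (operand ≠ 0)
~p3: Gödel ¬ of 0.32 = 0 (operand ≠ 0)
(~p3 -> ~p3): 0 ≤ 0, so result = 1
((~p3 -> ~p3) | p2) = max(1, 0.74) = 1
(p3 & ((~p3 -> ~p3) | p2)) = min(0.32, 1) = 0.32
~(p3 & ((~p3 -> ~p3) | p2)): Gödel ¬ of 0.32 = 0 (operand ≠ 0)
~~(p3 & ((~p3 -> ~p3) | p2)): Gödel ¬ of 0 = 1 (operand is 0)
((~p1 & p2) -> ~~(p3 & ((~p3 -> ~p3) | p2))): 0 ≤ 1, so result = 1
(p3 -> p2): 0.32 ≤ 0.74, so result = 1
~p2: Gödel ¬ of 0.74 = 0 (operand ≠ 0)
((p3 -> p2) -> ~p2): 1 > 0, so result = 0
~p1: Gödel ¬ of 0.85 = 0 (operand ≠ 0)
(p3 | ~p1) = max(0.32, 0) = 0.32
(((p3 -> p2) -> ~p2) | (p3 | ~p1)) = max(0, 0.32) = 0.32
(((~p1 & p2) -> ~~(p3 & ((~p3 -> ~p3) | p2))) -> (((p3 -> p2) -> ~p2) | (p3 | ~p1))): 1 > 0.32, so result = 0.32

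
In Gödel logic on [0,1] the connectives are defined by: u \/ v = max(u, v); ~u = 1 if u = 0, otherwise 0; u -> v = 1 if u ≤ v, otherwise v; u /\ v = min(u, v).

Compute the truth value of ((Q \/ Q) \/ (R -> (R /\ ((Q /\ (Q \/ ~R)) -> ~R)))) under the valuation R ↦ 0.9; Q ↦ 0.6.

0.60

(Q \/ Q) = max(0.6, 0.6) = 0.6
~R: Gödel ¬ of 0.9 = 0 (operand ≠ 0)
(Q \/ ~R) = max(0.6, 0) = 0.6
(Q /\ (Q \/ ~R)) = min(0.6, 0.6) = 0.6
~R: Gödel ¬ of 0.9 = 0 (operand ≠ 0)
((Q /\ (Q \/ ~R)) -> ~R): 0.6 > 0, so result = 0
(R /\ ((Q /\ (Q \/ ~R)) -> ~R)) = min(0.9, 0) = 0
(R -> (R /\ ((Q /\ (Q \/ ~R)) -> ~R))): 0.9 > 0, so result = 0
((Q \/ Q) \/ (R -> (R /\ ((Q /\ (Q \/ ~R)) -> ~R)))) = max(0.6, 0) = 0.6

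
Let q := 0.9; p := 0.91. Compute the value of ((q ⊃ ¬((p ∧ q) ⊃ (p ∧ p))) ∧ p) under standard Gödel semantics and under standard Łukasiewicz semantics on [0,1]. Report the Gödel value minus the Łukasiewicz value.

-0.10

Gödel evaluation:
  (p ∧ q) = min(0.91, 0.9) = 0.9
  (p ∧ p) = min(0.91, 0.91) = 0.91
  ((p ∧ q) ⊃ (p ∧ p)): 0.9 ≤ 0.91, so result = 1
  ¬((p ∧ q) ⊃ (p ∧ p)): Gödel ¬ of 1 = 0 (operand ≠ 0)
  (q ⊃ ¬((p ∧ q) ⊃ (p ∧ p))): 0.9 > 0, so result = 0
  ((q ⊃ ¬((p ∧ q) ⊃ (p ∧ p))) ∧ p) = min(0, 0.91) = 0
  Gödel value = 0
Łukasiewicz evaluation:
  (p ∧ q) = min(0.91, 0.9) = 0.9
  (p ∧ p) = min(0.91, 0.91) = 0.91
  ((p ∧ q) ⊃ (p ∧ p)): min(1, 1 − 0.9 + 0.91) = 1
  ¬((p ∧ q) ⊃ (p ∧ p)): Łukasiewicz ¬ gives 1 − 1 = 0
  (q ⊃ ¬((p ∧ q) ⊃ (p ∧ p))): min(1, 1 − 0.9 + 0) = 0.1
  ((q ⊃ ¬((p ∧ q) ⊃ (p ∧ p))) ∧ p) = min(0.1, 0.91) = 0.1
  Łukasiewicz value = 0.1
Difference: 0 − 0.1 = -0.10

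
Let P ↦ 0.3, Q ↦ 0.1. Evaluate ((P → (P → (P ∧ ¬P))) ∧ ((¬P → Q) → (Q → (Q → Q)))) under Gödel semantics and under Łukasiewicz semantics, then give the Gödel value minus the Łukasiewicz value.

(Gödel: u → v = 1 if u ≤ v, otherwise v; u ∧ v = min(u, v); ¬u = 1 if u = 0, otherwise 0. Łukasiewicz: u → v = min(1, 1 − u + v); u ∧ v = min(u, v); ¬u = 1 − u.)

Gödel evaluation:
  ¬P: Gödel ¬ of 0.3 = 0 (operand ≠ 0)
  (P ∧ ¬P) = min(0.3, 0) = 0
  (P → (P ∧ ¬P)): 0.3 > 0, so result = 0
  (P → (P → (P ∧ ¬P))): 0.3 > 0, so result = 0
  ¬P: Gödel ¬ of 0.3 = 0 (operand ≠ 0)
  (¬P → Q): 0 ≤ 0.1, so result = 1
  (Q → Q): 0.1 ≤ 0.1, so result = 1
  (Q → (Q → Q)): 0.1 ≤ 1, so result = 1
  ((¬P → Q) → (Q → (Q → Q))): 1 ≤ 1, so result = 1
  ((P → (P → (P ∧ ¬P))) ∧ ((¬P → Q) → (Q → (Q → Q)))) = min(0, 1) = 0
  Gödel value = 0
Łukasiewicz evaluation:
  ¬P: Łukasiewicz ¬ gives 1 − 0.3 = 0.7
  (P ∧ ¬P) = min(0.3, 0.7) = 0.3
  (P → (P ∧ ¬P)): min(1, 1 − 0.3 + 0.3) = 1
  (P → (P → (P ∧ ¬P))): min(1, 1 − 0.3 + 1) = 1
  ¬P: Łukasiewicz ¬ gives 1 − 0.3 = 0.7
  (¬P → Q): min(1, 1 − 0.7 + 0.1) = 0.4
  (Q → Q): min(1, 1 − 0.1 + 0.1) = 1
  (Q → (Q → Q)): min(1, 1 − 0.1 + 1) = 1
  ((¬P → Q) → (Q → (Q → Q))): min(1, 1 − 0.4 + 1) = 1
  ((P → (P → (P ∧ ¬P))) ∧ ((¬P → Q) → (Q → (Q → Q)))) = min(1, 1) = 1
  Łukasiewicz value = 1
Difference: 0 − 1 = -1.00

-1.00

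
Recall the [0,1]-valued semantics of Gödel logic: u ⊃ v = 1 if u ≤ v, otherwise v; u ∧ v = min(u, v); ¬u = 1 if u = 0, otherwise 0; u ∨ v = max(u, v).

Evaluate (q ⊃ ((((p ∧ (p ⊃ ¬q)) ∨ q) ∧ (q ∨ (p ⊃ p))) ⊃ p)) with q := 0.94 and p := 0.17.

¬q: Gödel ¬ of 0.94 = 0 (operand ≠ 0)
(p ⊃ ¬q): 0.17 > 0, so result = 0
(p ∧ (p ⊃ ¬q)) = min(0.17, 0) = 0
((p ∧ (p ⊃ ¬q)) ∨ q) = max(0, 0.94) = 0.94
(p ⊃ p): 0.17 ≤ 0.17, so result = 1
(q ∨ (p ⊃ p)) = max(0.94, 1) = 1
(((p ∧ (p ⊃ ¬q)) ∨ q) ∧ (q ∨ (p ⊃ p))) = min(0.94, 1) = 0.94
((((p ∧ (p ⊃ ¬q)) ∨ q) ∧ (q ∨ (p ⊃ p))) ⊃ p): 0.94 > 0.17, so result = 0.17
(q ⊃ ((((p ∧ (p ⊃ ¬q)) ∨ q) ∧ (q ∨ (p ⊃ p))) ⊃ p)): 0.94 > 0.17, so result = 0.17

0.17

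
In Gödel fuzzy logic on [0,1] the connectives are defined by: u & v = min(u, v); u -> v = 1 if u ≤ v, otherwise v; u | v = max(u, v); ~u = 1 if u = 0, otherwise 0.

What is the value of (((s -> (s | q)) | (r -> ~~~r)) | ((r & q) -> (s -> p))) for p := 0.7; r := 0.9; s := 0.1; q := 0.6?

1.00

(s | q) = max(0.1, 0.6) = 0.6
(s -> (s | q)): 0.1 ≤ 0.6, so result = 1
~r: Gödel ¬ of 0.9 = 0 (operand ≠ 0)
~~r: Gödel ¬ of 0 = 1 (operand is 0)
~~~r: Gödel ¬ of 1 = 0 (operand ≠ 0)
(r -> ~~~r): 0.9 > 0, so result = 0
((s -> (s | q)) | (r -> ~~~r)) = max(1, 0) = 1
(r & q) = min(0.9, 0.6) = 0.6
(s -> p): 0.1 ≤ 0.7, so result = 1
((r & q) -> (s -> p)): 0.6 ≤ 1, so result = 1
(((s -> (s | q)) | (r -> ~~~r)) | ((r & q) -> (s -> p))) = max(1, 1) = 1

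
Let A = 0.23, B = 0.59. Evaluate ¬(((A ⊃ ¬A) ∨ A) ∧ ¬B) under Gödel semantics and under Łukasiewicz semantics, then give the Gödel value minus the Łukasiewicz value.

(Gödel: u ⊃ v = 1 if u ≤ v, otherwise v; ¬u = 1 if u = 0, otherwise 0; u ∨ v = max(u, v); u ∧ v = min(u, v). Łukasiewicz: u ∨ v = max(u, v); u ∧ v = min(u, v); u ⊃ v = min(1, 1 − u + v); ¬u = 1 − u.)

0.41

Gödel evaluation:
  ¬A: Gödel ¬ of 0.23 = 0 (operand ≠ 0)
  (A ⊃ ¬A): 0.23 > 0, so result = 0
  ((A ⊃ ¬A) ∨ A) = max(0, 0.23) = 0.23
  ¬B: Gödel ¬ of 0.59 = 0 (operand ≠ 0)
  (((A ⊃ ¬A) ∨ A) ∧ ¬B) = min(0.23, 0) = 0
  ¬(((A ⊃ ¬A) ∨ A) ∧ ¬B): Gödel ¬ of 0 = 1 (operand is 0)
  Gödel value = 1
Łukasiewicz evaluation:
  ¬A: Łukasiewicz ¬ gives 1 − 0.23 = 0.77
  (A ⊃ ¬A): min(1, 1 − 0.23 + 0.77) = 1
  ((A ⊃ ¬A) ∨ A) = max(1, 0.23) = 1
  ¬B: Łukasiewicz ¬ gives 1 − 0.59 = 0.41
  (((A ⊃ ¬A) ∨ A) ∧ ¬B) = min(1, 0.41) = 0.41
  ¬(((A ⊃ ¬A) ∨ A) ∧ ¬B): Łukasiewicz ¬ gives 1 − 0.41 = 0.59
  Łukasiewicz value = 0.59
Difference: 1 − 0.59 = 0.41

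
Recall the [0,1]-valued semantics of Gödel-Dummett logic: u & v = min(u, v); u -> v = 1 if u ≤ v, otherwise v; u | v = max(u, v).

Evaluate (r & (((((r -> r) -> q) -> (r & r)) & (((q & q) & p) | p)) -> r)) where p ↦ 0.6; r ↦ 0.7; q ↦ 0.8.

0.70

(r -> r): 0.7 ≤ 0.7, so result = 1
((r -> r) -> q): 1 > 0.8, so result = 0.8
(r & r) = min(0.7, 0.7) = 0.7
(((r -> r) -> q) -> (r & r)): 0.8 > 0.7, so result = 0.7
(q & q) = min(0.8, 0.8) = 0.8
((q & q) & p) = min(0.8, 0.6) = 0.6
(((q & q) & p) | p) = max(0.6, 0.6) = 0.6
((((r -> r) -> q) -> (r & r)) & (((q & q) & p) | p)) = min(0.7, 0.6) = 0.6
(((((r -> r) -> q) -> (r & r)) & (((q & q) & p) | p)) -> r): 0.6 ≤ 0.7, so result = 1
(r & (((((r -> r) -> q) -> (r & r)) & (((q & q) & p) | p)) -> r)) = min(0.7, 1) = 0.7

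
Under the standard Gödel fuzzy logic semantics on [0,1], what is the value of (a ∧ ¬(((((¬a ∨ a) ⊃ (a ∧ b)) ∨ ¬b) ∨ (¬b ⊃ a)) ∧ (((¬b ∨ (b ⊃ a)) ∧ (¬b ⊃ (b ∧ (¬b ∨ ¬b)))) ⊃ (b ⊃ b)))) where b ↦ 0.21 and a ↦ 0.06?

¬a: Gödel ¬ of 0.06 = 0 (operand ≠ 0)
(¬a ∨ a) = max(0, 0.06) = 0.06
(a ∧ b) = min(0.06, 0.21) = 0.06
((¬a ∨ a) ⊃ (a ∧ b)): 0.06 ≤ 0.06, so result = 1
¬b: Gödel ¬ of 0.21 = 0 (operand ≠ 0)
(((¬a ∨ a) ⊃ (a ∧ b)) ∨ ¬b) = max(1, 0) = 1
¬b: Gödel ¬ of 0.21 = 0 (operand ≠ 0)
(¬b ⊃ a): 0 ≤ 0.06, so result = 1
((((¬a ∨ a) ⊃ (a ∧ b)) ∨ ¬b) ∨ (¬b ⊃ a)) = max(1, 1) = 1
¬b: Gödel ¬ of 0.21 = 0 (operand ≠ 0)
(b ⊃ a): 0.21 > 0.06, so result = 0.06
(¬b ∨ (b ⊃ a)) = max(0, 0.06) = 0.06
¬b: Gödel ¬ of 0.21 = 0 (operand ≠ 0)
¬b: Gödel ¬ of 0.21 = 0 (operand ≠ 0)
¬b: Gödel ¬ of 0.21 = 0 (operand ≠ 0)
(¬b ∨ ¬b) = max(0, 0) = 0
(b ∧ (¬b ∨ ¬b)) = min(0.21, 0) = 0
(¬b ⊃ (b ∧ (¬b ∨ ¬b))): 0 ≤ 0, so result = 1
((¬b ∨ (b ⊃ a)) ∧ (¬b ⊃ (b ∧ (¬b ∨ ¬b)))) = min(0.06, 1) = 0.06
(b ⊃ b): 0.21 ≤ 0.21, so result = 1
(((¬b ∨ (b ⊃ a)) ∧ (¬b ⊃ (b ∧ (¬b ∨ ¬b)))) ⊃ (b ⊃ b)): 0.06 ≤ 1, so result = 1
(((((¬a ∨ a) ⊃ (a ∧ b)) ∨ ¬b) ∨ (¬b ⊃ a)) ∧ (((¬b ∨ (b ⊃ a)) ∧ (¬b ⊃ (b ∧ (¬b ∨ ¬b)))) ⊃ (b ⊃ b))) = min(1, 1) = 1
¬(((((¬a ∨ a) ⊃ (a ∧ b)) ∨ ¬b) ∨ (¬b ⊃ a)) ∧ (((¬b ∨ (b ⊃ a)) ∧ (¬b ⊃ (b ∧ (¬b ∨ ¬b)))) ⊃ (b ⊃ b))): Gödel ¬ of 1 = 0 (operand ≠ 0)
(a ∧ ¬(((((¬a ∨ a) ⊃ (a ∧ b)) ∨ ¬b) ∨ (¬b ⊃ a)) ∧ (((¬b ∨ (b ⊃ a)) ∧ (¬b ⊃ (b ∧ (¬b ∨ ¬b)))) ⊃ (b ⊃ b)))) = min(0.06, 0) = 0

0.00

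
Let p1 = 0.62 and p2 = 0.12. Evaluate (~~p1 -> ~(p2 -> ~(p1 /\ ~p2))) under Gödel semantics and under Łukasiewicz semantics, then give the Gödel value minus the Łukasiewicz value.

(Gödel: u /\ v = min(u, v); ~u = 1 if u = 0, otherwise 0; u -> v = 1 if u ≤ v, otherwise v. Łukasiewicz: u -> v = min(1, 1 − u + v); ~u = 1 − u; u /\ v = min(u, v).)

Gödel evaluation:
  ~p1: Gödel ¬ of 0.62 = 0 (operand ≠ 0)
  ~~p1: Gödel ¬ of 0 = 1 (operand is 0)
  ~p2: Gödel ¬ of 0.12 = 0 (operand ≠ 0)
  (p1 /\ ~p2) = min(0.62, 0) = 0
  ~(p1 /\ ~p2): Gödel ¬ of 0 = 1 (operand is 0)
  (p2 -> ~(p1 /\ ~p2)): 0.12 ≤ 1, so result = 1
  ~(p2 -> ~(p1 /\ ~p2)): Gödel ¬ of 1 = 0 (operand ≠ 0)
  (~~p1 -> ~(p2 -> ~(p1 /\ ~p2))): 1 > 0, so result = 0
  Gödel value = 0
Łukasiewicz evaluation:
  ~p1: Łukasiewicz ¬ gives 1 − 0.62 = 0.38
  ~~p1: Łukasiewicz ¬ gives 1 − 0.38 = 0.62
  ~p2: Łukasiewicz ¬ gives 1 − 0.12 = 0.88
  (p1 /\ ~p2) = min(0.62, 0.88) = 0.62
  ~(p1 /\ ~p2): Łukasiewicz ¬ gives 1 − 0.62 = 0.38
  (p2 -> ~(p1 /\ ~p2)): min(1, 1 − 0.12 + 0.38) = 1
  ~(p2 -> ~(p1 /\ ~p2)): Łukasiewicz ¬ gives 1 − 1 = 0
  (~~p1 -> ~(p2 -> ~(p1 /\ ~p2))): min(1, 1 − 0.62 + 0) = 0.38
  Łukasiewicz value = 0.38
Difference: 0 − 0.38 = -0.38

-0.38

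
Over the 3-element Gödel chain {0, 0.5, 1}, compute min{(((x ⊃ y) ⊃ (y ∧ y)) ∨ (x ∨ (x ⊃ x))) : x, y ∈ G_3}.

Every assignment gives 1. For instance at x = 0, y = 0:
  (x ⊃ y): 0 ≤ 0, so result = 1
  (y ∧ y) = min(0, 0) = 0
  ((x ⊃ y) ⊃ (y ∧ y)): 1 > 0, so result = 0
  (x ⊃ x): 0 ≤ 0, so result = 1
  (x ∨ (x ⊃ x)) = max(0, 1) = 1
  (((x ⊃ y) ⊃ (y ∧ y)) ∨ (x ∨ (x ⊃ x))) = max(0, 1) = 1
All 9 assignments give value 1 — the formula is a G_3-tautology.

1.00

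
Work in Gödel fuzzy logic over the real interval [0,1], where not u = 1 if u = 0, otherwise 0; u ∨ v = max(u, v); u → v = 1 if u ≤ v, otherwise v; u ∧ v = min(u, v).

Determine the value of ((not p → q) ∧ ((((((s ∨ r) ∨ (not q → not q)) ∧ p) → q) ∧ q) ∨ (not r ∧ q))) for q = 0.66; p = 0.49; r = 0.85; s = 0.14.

not p: Gödel ¬ of 0.49 = 0 (operand ≠ 0)
(not p → q): 0 ≤ 0.66, so result = 1
(s ∨ r) = max(0.14, 0.85) = 0.85
not q: Gödel ¬ of 0.66 = 0 (operand ≠ 0)
not q: Gödel ¬ of 0.66 = 0 (operand ≠ 0)
(not q → not q): 0 ≤ 0, so result = 1
((s ∨ r) ∨ (not q → not q)) = max(0.85, 1) = 1
(((s ∨ r) ∨ (not q → not q)) ∧ p) = min(1, 0.49) = 0.49
((((s ∨ r) ∨ (not q → not q)) ∧ p) → q): 0.49 ≤ 0.66, so result = 1
(((((s ∨ r) ∨ (not q → not q)) ∧ p) → q) ∧ q) = min(1, 0.66) = 0.66
not r: Gödel ¬ of 0.85 = 0 (operand ≠ 0)
(not r ∧ q) = min(0, 0.66) = 0
((((((s ∨ r) ∨ (not q → not q)) ∧ p) → q) ∧ q) ∨ (not r ∧ q)) = max(0.66, 0) = 0.66
((not p → q) ∧ ((((((s ∨ r) ∨ (not q → not q)) ∧ p) → q) ∧ q) ∨ (not r ∧ q))) = min(1, 0.66) = 0.66

0.66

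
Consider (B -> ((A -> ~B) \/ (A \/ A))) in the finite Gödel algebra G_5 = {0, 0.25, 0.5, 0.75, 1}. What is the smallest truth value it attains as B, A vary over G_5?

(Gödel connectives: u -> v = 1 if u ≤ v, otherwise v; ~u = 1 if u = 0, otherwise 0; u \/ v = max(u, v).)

The minimum is attained at B = 0.5, A = 0.25:
  ~B: Gödel ¬ of 0.5 = 0 (operand ≠ 0)
  (A -> ~B): 0.25 > 0, so result = 0
  (A \/ A) = max(0.25, 0.25) = 0.25
  ((A -> ~B) \/ (A \/ A)) = max(0, 0.25) = 0.25
  (B -> ((A -> ~B) \/ (A \/ A))): 0.5 > 0.25, so result = 0.25
Checking all 25 assignments confirms none give a value below 0.25.

0.25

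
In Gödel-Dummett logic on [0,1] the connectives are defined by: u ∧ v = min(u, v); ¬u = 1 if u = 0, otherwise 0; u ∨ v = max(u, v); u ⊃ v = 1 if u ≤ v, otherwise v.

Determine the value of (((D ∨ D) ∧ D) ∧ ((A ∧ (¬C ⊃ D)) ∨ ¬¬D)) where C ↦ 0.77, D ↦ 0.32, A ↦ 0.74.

0.32

(D ∨ D) = max(0.32, 0.32) = 0.32
((D ∨ D) ∧ D) = min(0.32, 0.32) = 0.32
¬C: Gödel ¬ of 0.77 = 0 (operand ≠ 0)
(¬C ⊃ D): 0 ≤ 0.32, so result = 1
(A ∧ (¬C ⊃ D)) = min(0.74, 1) = 0.74
¬D: Gödel ¬ of 0.32 = 0 (operand ≠ 0)
¬¬D: Gödel ¬ of 0 = 1 (operand is 0)
((A ∧ (¬C ⊃ D)) ∨ ¬¬D) = max(0.74, 1) = 1
(((D ∨ D) ∧ D) ∧ ((A ∧ (¬C ⊃ D)) ∨ ¬¬D)) = min(0.32, 1) = 0.32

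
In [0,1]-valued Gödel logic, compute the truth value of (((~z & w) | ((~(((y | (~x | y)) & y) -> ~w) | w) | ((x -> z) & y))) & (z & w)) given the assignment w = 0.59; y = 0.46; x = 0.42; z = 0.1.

~z: Gödel ¬ of 0.1 = 0 (operand ≠ 0)
(~z & w) = min(0, 0.59) = 0
~x: Gödel ¬ of 0.42 = 0 (operand ≠ 0)
(~x | y) = max(0, 0.46) = 0.46
(y | (~x | y)) = max(0.46, 0.46) = 0.46
((y | (~x | y)) & y) = min(0.46, 0.46) = 0.46
~w: Gödel ¬ of 0.59 = 0 (operand ≠ 0)
(((y | (~x | y)) & y) -> ~w): 0.46 > 0, so result = 0
~(((y | (~x | y)) & y) -> ~w): Gödel ¬ of 0 = 1 (operand is 0)
(~(((y | (~x | y)) & y) -> ~w) | w) = max(1, 0.59) = 1
(x -> z): 0.42 > 0.1, so result = 0.1
((x -> z) & y) = min(0.1, 0.46) = 0.1
((~(((y | (~x | y)) & y) -> ~w) | w) | ((x -> z) & y)) = max(1, 0.1) = 1
((~z & w) | ((~(((y | (~x | y)) & y) -> ~w) | w) | ((x -> z) & y))) = max(0, 1) = 1
(z & w) = min(0.1, 0.59) = 0.1
(((~z & w) | ((~(((y | (~x | y)) & y) -> ~w) | w) | ((x -> z) & y))) & (z & w)) = min(1, 0.1) = 0.1

0.10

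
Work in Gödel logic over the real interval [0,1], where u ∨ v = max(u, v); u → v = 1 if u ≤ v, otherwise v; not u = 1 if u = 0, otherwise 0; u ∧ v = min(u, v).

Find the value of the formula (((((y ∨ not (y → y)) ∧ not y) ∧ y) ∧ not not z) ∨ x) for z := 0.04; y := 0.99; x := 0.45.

0.45

(y → y): 0.99 ≤ 0.99, so result = 1
not (y → y): Gödel ¬ of 1 = 0 (operand ≠ 0)
(y ∨ not (y → y)) = max(0.99, 0) = 0.99
not y: Gödel ¬ of 0.99 = 0 (operand ≠ 0)
((y ∨ not (y → y)) ∧ not y) = min(0.99, 0) = 0
(((y ∨ not (y → y)) ∧ not y) ∧ y) = min(0, 0.99) = 0
not z: Gödel ¬ of 0.04 = 0 (operand ≠ 0)
not not z: Gödel ¬ of 0 = 1 (operand is 0)
((((y ∨ not (y → y)) ∧ not y) ∧ y) ∧ not not z) = min(0, 1) = 0
(((((y ∨ not (y → y)) ∧ not y) ∧ y) ∧ not not z) ∨ x) = max(0, 0.45) = 0.45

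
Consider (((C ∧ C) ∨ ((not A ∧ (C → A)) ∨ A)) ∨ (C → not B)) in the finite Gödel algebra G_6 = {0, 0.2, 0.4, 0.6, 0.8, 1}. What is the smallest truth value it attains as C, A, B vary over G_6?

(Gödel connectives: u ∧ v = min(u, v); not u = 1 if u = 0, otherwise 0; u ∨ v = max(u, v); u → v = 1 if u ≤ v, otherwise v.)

0.20

The minimum is attained at C = 0.2, A = 0, B = 0.2:
  (C ∧ C) = min(0.2, 0.2) = 0.2
  not A: Gödel ¬ of 0 = 1 (operand is 0)
  (C → A): 0.2 > 0, so result = 0
  (not A ∧ (C → A)) = min(1, 0) = 0
  ((not A ∧ (C → A)) ∨ A) = max(0, 0) = 0
  ((C ∧ C) ∨ ((not A ∧ (C → A)) ∨ A)) = max(0.2, 0) = 0.2
  not B: Gödel ¬ of 0.2 = 0 (operand ≠ 0)
  (C → not B): 0.2 > 0, so result = 0
  (((C ∧ C) ∨ ((not A ∧ (C → A)) ∨ A)) ∨ (C → not B)) = max(0.2, 0) = 0.2
Checking all 216 assignments confirms none give a value below 0.20.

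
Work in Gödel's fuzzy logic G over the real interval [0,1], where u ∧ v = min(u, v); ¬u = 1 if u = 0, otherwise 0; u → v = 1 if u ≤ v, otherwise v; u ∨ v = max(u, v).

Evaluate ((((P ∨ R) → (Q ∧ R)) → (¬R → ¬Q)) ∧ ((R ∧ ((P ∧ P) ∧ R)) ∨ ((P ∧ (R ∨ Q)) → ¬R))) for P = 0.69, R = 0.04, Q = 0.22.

0.04

(P ∨ R) = max(0.69, 0.04) = 0.69
(Q ∧ R) = min(0.22, 0.04) = 0.04
((P ∨ R) → (Q ∧ R)): 0.69 > 0.04, so result = 0.04
¬R: Gödel ¬ of 0.04 = 0 (operand ≠ 0)
¬Q: Gödel ¬ of 0.22 = 0 (operand ≠ 0)
(¬R → ¬Q): 0 ≤ 0, so result = 1
(((P ∨ R) → (Q ∧ R)) → (¬R → ¬Q)): 0.04 ≤ 1, so result = 1
(P ∧ P) = min(0.69, 0.69) = 0.69
((P ∧ P) ∧ R) = min(0.69, 0.04) = 0.04
(R ∧ ((P ∧ P) ∧ R)) = min(0.04, 0.04) = 0.04
(R ∨ Q) = max(0.04, 0.22) = 0.22
(P ∧ (R ∨ Q)) = min(0.69, 0.22) = 0.22
¬R: Gödel ¬ of 0.04 = 0 (operand ≠ 0)
((P ∧ (R ∨ Q)) → ¬R): 0.22 > 0, so result = 0
((R ∧ ((P ∧ P) ∧ R)) ∨ ((P ∧ (R ∨ Q)) → ¬R)) = max(0.04, 0) = 0.04
((((P ∨ R) → (Q ∧ R)) → (¬R → ¬Q)) ∧ ((R ∧ ((P ∧ P) ∧ R)) ∨ ((P ∧ (R ∨ Q)) → ¬R))) = min(1, 0.04) = 0.04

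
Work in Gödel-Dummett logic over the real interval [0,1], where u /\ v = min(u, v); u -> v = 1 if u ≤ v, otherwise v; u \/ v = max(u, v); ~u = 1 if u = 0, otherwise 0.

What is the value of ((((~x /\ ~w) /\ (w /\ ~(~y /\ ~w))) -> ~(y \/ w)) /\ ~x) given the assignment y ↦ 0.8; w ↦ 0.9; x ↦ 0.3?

0.00

~x: Gödel ¬ of 0.3 = 0 (operand ≠ 0)
~w: Gödel ¬ of 0.9 = 0 (operand ≠ 0)
(~x /\ ~w) = min(0, 0) = 0
~y: Gödel ¬ of 0.8 = 0 (operand ≠ 0)
~w: Gödel ¬ of 0.9 = 0 (operand ≠ 0)
(~y /\ ~w) = min(0, 0) = 0
~(~y /\ ~w): Gödel ¬ of 0 = 1 (operand is 0)
(w /\ ~(~y /\ ~w)) = min(0.9, 1) = 0.9
((~x /\ ~w) /\ (w /\ ~(~y /\ ~w))) = min(0, 0.9) = 0
(y \/ w) = max(0.8, 0.9) = 0.9
~(y \/ w): Gödel ¬ of 0.9 = 0 (operand ≠ 0)
(((~x /\ ~w) /\ (w /\ ~(~y /\ ~w))) -> ~(y \/ w)): 0 ≤ 0, so result = 1
~x: Gödel ¬ of 0.3 = 0 (operand ≠ 0)
((((~x /\ ~w) /\ (w /\ ~(~y /\ ~w))) -> ~(y \/ w)) /\ ~x) = min(1, 0) = 0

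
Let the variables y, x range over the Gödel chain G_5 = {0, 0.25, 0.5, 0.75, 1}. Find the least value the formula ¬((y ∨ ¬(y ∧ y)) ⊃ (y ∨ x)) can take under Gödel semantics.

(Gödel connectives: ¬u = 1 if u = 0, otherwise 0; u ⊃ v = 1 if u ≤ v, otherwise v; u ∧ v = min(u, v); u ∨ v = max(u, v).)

0.00

The minimum is attained at y = 0, x = 0.25:
  (y ∧ y) = min(0, 0) = 0
  ¬(y ∧ y): Gödel ¬ of 0 = 1 (operand is 0)
  (y ∨ ¬(y ∧ y)) = max(0, 1) = 1
  (y ∨ x) = max(0, 0.25) = 0.25
  ((y ∨ ¬(y ∧ y)) ⊃ (y ∨ x)): 1 > 0.25, so result = 0.25
  ¬((y ∨ ¬(y ∧ y)) ⊃ (y ∨ x)): Gödel ¬ of 0.25 = 0 (operand ≠ 0)
Checking all 25 assignments confirms none give a value below 0.00.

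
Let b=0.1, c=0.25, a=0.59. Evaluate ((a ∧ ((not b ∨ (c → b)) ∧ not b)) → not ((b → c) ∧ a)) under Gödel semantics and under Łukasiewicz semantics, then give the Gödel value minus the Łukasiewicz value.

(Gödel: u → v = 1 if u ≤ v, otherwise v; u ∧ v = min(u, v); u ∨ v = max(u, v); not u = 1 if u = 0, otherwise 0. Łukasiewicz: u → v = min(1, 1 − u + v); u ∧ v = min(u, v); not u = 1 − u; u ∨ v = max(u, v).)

0.18

Gödel evaluation:
  not b: Gödel ¬ of 0.1 = 0 (operand ≠ 0)
  (c → b): 0.25 > 0.1, so result = 0.1
  (not b ∨ (c → b)) = max(0, 0.1) = 0.1
  not b: Gödel ¬ of 0.1 = 0 (operand ≠ 0)
  ((not b ∨ (c → b)) ∧ not b) = min(0.1, 0) = 0
  (a ∧ ((not b ∨ (c → b)) ∧ not b)) = min(0.59, 0) = 0
  (b → c): 0.1 ≤ 0.25, so result = 1
  ((b → c) ∧ a) = min(1, 0.59) = 0.59
  not ((b → c) ∧ a): Gödel ¬ of 0.59 = 0 (operand ≠ 0)
  ((a ∧ ((not b ∨ (c → b)) ∧ not b)) → not ((b → c) ∧ a)): 0 ≤ 0, so result = 1
  Gödel value = 1
Łukasiewicz evaluation:
  not b: Łukasiewicz ¬ gives 1 − 0.1 = 0.9
  (c → b): min(1, 1 − 0.25 + 0.1) = 0.85
  (not b ∨ (c → b)) = max(0.9, 0.85) = 0.9
  not b: Łukasiewicz ¬ gives 1 − 0.1 = 0.9
  ((not b ∨ (c → b)) ∧ not b) = min(0.9, 0.9) = 0.9
  (a ∧ ((not b ∨ (c → b)) ∧ not b)) = min(0.59, 0.9) = 0.59
  (b → c): min(1, 1 − 0.1 + 0.25) = 1
  ((b → c) ∧ a) = min(1, 0.59) = 0.59
  not ((b → c) ∧ a): Łukasiewicz ¬ gives 1 − 0.59 = 0.41
  ((a ∧ ((not b ∨ (c → b)) ∧ not b)) → not ((b → c) ∧ a)): min(1, 1 − 0.59 + 0.41) = 0.82
  Łukasiewicz value = 0.82
Difference: 1 − 0.82 = 0.18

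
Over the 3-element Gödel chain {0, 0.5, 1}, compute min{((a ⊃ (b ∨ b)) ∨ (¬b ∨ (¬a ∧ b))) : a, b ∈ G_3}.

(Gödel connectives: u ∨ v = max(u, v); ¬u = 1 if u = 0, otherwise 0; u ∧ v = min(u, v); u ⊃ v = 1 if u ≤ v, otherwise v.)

0.50

The minimum is attained at a = 1, b = 0.5:
  (b ∨ b) = max(0.5, 0.5) = 0.5
  (a ⊃ (b ∨ b)): 1 > 0.5, so result = 0.5
  ¬b: Gödel ¬ of 0.5 = 0 (operand ≠ 0)
  ¬a: Gödel ¬ of 1 = 0 (operand ≠ 0)
  (¬a ∧ b) = min(0, 0.5) = 0
  (¬b ∨ (¬a ∧ b)) = max(0, 0) = 0
  ((a ⊃ (b ∨ b)) ∨ (¬b ∨ (¬a ∧ b))) = max(0.5, 0) = 0.5
Checking all 9 assignments confirms none give a value below 0.50.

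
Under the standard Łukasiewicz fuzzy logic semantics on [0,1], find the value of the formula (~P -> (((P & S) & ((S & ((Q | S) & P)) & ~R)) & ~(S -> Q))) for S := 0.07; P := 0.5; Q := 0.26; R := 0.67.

0.50

~P: Łukasiewicz ¬ gives 1 − 0.5 = 0.5
(P & S) = min(0.5, 0.07) = 0.07
(Q | S) = max(0.26, 0.07) = 0.26
((Q | S) & P) = min(0.26, 0.5) = 0.26
(S & ((Q | S) & P)) = min(0.07, 0.26) = 0.07
~R: Łukasiewicz ¬ gives 1 − 0.67 = 0.33
((S & ((Q | S) & P)) & ~R) = min(0.07, 0.33) = 0.07
((P & S) & ((S & ((Q | S) & P)) & ~R)) = min(0.07, 0.07) = 0.07
(S -> Q): min(1, 1 − 0.07 + 0.26) = 1
~(S -> Q): Łukasiewicz ¬ gives 1 − 1 = 0
(((P & S) & ((S & ((Q | S) & P)) & ~R)) & ~(S -> Q)) = min(0.07, 0) = 0
(~P -> (((P & S) & ((S & ((Q | S) & P)) & ~R)) & ~(S -> Q))): min(1, 1 − 0.5 + 0) = 0.5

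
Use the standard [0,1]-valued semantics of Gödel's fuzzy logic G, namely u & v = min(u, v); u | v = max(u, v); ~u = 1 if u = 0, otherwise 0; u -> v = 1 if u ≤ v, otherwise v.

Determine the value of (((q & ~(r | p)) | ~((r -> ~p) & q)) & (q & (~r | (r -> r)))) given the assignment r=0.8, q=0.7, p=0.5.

0.70

(r | p) = max(0.8, 0.5) = 0.8
~(r | p): Gödel ¬ of 0.8 = 0 (operand ≠ 0)
(q & ~(r | p)) = min(0.7, 0) = 0
~p: Gödel ¬ of 0.5 = 0 (operand ≠ 0)
(r -> ~p): 0.8 > 0, so result = 0
((r -> ~p) & q) = min(0, 0.7) = 0
~((r -> ~p) & q): Gödel ¬ of 0 = 1 (operand is 0)
((q & ~(r | p)) | ~((r -> ~p) & q)) = max(0, 1) = 1
~r: Gödel ¬ of 0.8 = 0 (operand ≠ 0)
(r -> r): 0.8 ≤ 0.8, so result = 1
(~r | (r -> r)) = max(0, 1) = 1
(q & (~r | (r -> r))) = min(0.7, 1) = 0.7
(((q & ~(r | p)) | ~((r -> ~p) & q)) & (q & (~r | (r -> r)))) = min(1, 0.7) = 0.7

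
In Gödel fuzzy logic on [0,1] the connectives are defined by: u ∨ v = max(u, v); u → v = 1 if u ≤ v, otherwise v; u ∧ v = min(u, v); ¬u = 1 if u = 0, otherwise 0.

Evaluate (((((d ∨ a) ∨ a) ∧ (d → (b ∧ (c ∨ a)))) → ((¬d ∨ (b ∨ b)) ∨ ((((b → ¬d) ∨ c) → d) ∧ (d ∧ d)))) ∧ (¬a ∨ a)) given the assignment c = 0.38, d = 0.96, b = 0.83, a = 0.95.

(d ∨ a) = max(0.96, 0.95) = 0.96
((d ∨ a) ∨ a) = max(0.96, 0.95) = 0.96
(c ∨ a) = max(0.38, 0.95) = 0.95
(b ∧ (c ∨ a)) = min(0.83, 0.95) = 0.83
(d → (b ∧ (c ∨ a))): 0.96 > 0.83, so result = 0.83
(((d ∨ a) ∨ a) ∧ (d → (b ∧ (c ∨ a)))) = min(0.96, 0.83) = 0.83
¬d: Gödel ¬ of 0.96 = 0 (operand ≠ 0)
(b ∨ b) = max(0.83, 0.83) = 0.83
(¬d ∨ (b ∨ b)) = max(0, 0.83) = 0.83
¬d: Gödel ¬ of 0.96 = 0 (operand ≠ 0)
(b → ¬d): 0.83 > 0, so result = 0
((b → ¬d) ∨ c) = max(0, 0.38) = 0.38
(((b → ¬d) ∨ c) → d): 0.38 ≤ 0.96, so result = 1
(d ∧ d) = min(0.96, 0.96) = 0.96
((((b → ¬d) ∨ c) → d) ∧ (d ∧ d)) = min(1, 0.96) = 0.96
((¬d ∨ (b ∨ b)) ∨ ((((b → ¬d) ∨ c) → d) ∧ (d ∧ d))) = max(0.83, 0.96) = 0.96
((((d ∨ a) ∨ a) ∧ (d → (b ∧ (c ∨ a)))) → ((¬d ∨ (b ∨ b)) ∨ ((((b → ¬d) ∨ c) → d) ∧ (d ∧ d)))): 0.83 ≤ 0.96, so result = 1
¬a: Gödel ¬ of 0.95 = 0 (operand ≠ 0)
(¬a ∨ a) = max(0, 0.95) = 0.95
(((((d ∨ a) ∨ a) ∧ (d → (b ∧ (c ∨ a)))) → ((¬d ∨ (b ∨ b)) ∨ ((((b → ¬d) ∨ c) → d) ∧ (d ∧ d)))) ∧ (¬a ∨ a)) = min(1, 0.95) = 0.95

0.95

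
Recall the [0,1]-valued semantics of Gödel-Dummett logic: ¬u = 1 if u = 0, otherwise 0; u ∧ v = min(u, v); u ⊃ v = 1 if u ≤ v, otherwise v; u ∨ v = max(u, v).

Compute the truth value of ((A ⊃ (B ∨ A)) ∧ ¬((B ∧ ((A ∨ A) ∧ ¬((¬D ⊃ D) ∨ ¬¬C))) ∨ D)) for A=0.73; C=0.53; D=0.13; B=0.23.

0.00

(B ∨ A) = max(0.23, 0.73) = 0.73
(A ⊃ (B ∨ A)): 0.73 ≤ 0.73, so result = 1
(A ∨ A) = max(0.73, 0.73) = 0.73
¬D: Gödel ¬ of 0.13 = 0 (operand ≠ 0)
(¬D ⊃ D): 0 ≤ 0.13, so result = 1
¬C: Gödel ¬ of 0.53 = 0 (operand ≠ 0)
¬¬C: Gödel ¬ of 0 = 1 (operand is 0)
((¬D ⊃ D) ∨ ¬¬C) = max(1, 1) = 1
¬((¬D ⊃ D) ∨ ¬¬C): Gödel ¬ of 1 = 0 (operand ≠ 0)
((A ∨ A) ∧ ¬((¬D ⊃ D) ∨ ¬¬C)) = min(0.73, 0) = 0
(B ∧ ((A ∨ A) ∧ ¬((¬D ⊃ D) ∨ ¬¬C))) = min(0.23, 0) = 0
((B ∧ ((A ∨ A) ∧ ¬((¬D ⊃ D) ∨ ¬¬C))) ∨ D) = max(0, 0.13) = 0.13
¬((B ∧ ((A ∨ A) ∧ ¬((¬D ⊃ D) ∨ ¬¬C))) ∨ D): Gödel ¬ of 0.13 = 0 (operand ≠ 0)
((A ⊃ (B ∨ A)) ∧ ¬((B ∧ ((A ∨ A) ∧ ¬((¬D ⊃ D) ∨ ¬¬C))) ∨ D)) = min(1, 0) = 0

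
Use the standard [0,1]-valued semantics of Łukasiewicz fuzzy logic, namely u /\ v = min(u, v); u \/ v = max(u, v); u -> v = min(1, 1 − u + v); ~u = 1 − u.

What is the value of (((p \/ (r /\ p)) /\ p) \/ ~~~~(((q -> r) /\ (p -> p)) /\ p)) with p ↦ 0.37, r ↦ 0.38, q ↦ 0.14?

0.37

(r /\ p) = min(0.38, 0.37) = 0.37
(p \/ (r /\ p)) = max(0.37, 0.37) = 0.37
((p \/ (r /\ p)) /\ p) = min(0.37, 0.37) = 0.37
(q -> r): min(1, 1 − 0.14 + 0.38) = 1
(p -> p): min(1, 1 − 0.37 + 0.37) = 1
((q -> r) /\ (p -> p)) = min(1, 1) = 1
(((q -> r) /\ (p -> p)) /\ p) = min(1, 0.37) = 0.37
~(((q -> r) /\ (p -> p)) /\ p): Łukasiewicz ¬ gives 1 − 0.37 = 0.63
~~(((q -> r) /\ (p -> p)) /\ p): Łukasiewicz ¬ gives 1 − 0.63 = 0.37
~~~(((q -> r) /\ (p -> p)) /\ p): Łukasiewicz ¬ gives 1 − 0.37 = 0.63
~~~~(((q -> r) /\ (p -> p)) /\ p): Łukasiewicz ¬ gives 1 − 0.63 = 0.37
(((p \/ (r /\ p)) /\ p) \/ ~~~~(((q -> r) /\ (p -> p)) /\ p)) = max(0.37, 0.37) = 0.37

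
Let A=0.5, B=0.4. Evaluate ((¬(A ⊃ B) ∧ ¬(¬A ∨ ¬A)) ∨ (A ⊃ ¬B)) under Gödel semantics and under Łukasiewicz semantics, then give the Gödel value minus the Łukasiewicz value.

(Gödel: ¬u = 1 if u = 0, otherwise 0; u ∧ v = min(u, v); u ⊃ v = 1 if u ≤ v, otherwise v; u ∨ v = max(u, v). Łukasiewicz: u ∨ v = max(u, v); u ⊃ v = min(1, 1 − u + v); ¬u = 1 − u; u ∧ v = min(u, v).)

-1.00

Gödel evaluation:
  (A ⊃ B): 0.5 > 0.4, so result = 0.4
  ¬(A ⊃ B): Gödel ¬ of 0.4 = 0 (operand ≠ 0)
  ¬A: Gödel ¬ of 0.5 = 0 (operand ≠ 0)
  ¬A: Gödel ¬ of 0.5 = 0 (operand ≠ 0)
  (¬A ∨ ¬A) = max(0, 0) = 0
  ¬(¬A ∨ ¬A): Gödel ¬ of 0 = 1 (operand is 0)
  (¬(A ⊃ B) ∧ ¬(¬A ∨ ¬A)) = min(0, 1) = 0
  ¬B: Gödel ¬ of 0.4 = 0 (operand ≠ 0)
  (A ⊃ ¬B): 0.5 > 0, so result = 0
  ((¬(A ⊃ B) ∧ ¬(¬A ∨ ¬A)) ∨ (A ⊃ ¬B)) = max(0, 0) = 0
  Gödel value = 0
Łukasiewicz evaluation:
  (A ⊃ B): min(1, 1 − 0.5 + 0.4) = 0.9
  ¬(A ⊃ B): Łukasiewicz ¬ gives 1 − 0.9 = 0.1
  ¬A: Łukasiewicz ¬ gives 1 − 0.5 = 0.5
  ¬A: Łukasiewicz ¬ gives 1 − 0.5 = 0.5
  (¬A ∨ ¬A) = max(0.5, 0.5) = 0.5
  ¬(¬A ∨ ¬A): Łukasiewicz ¬ gives 1 − 0.5 = 0.5
  (¬(A ⊃ B) ∧ ¬(¬A ∨ ¬A)) = min(0.1, 0.5) = 0.1
  ¬B: Łukasiewicz ¬ gives 1 − 0.4 = 0.6
  (A ⊃ ¬B): min(1, 1 − 0.5 + 0.6) = 1
  ((¬(A ⊃ B) ∧ ¬(¬A ∨ ¬A)) ∨ (A ⊃ ¬B)) = max(0.1, 1) = 1
  Łukasiewicz value = 1
Difference: 0 − 1 = -1.00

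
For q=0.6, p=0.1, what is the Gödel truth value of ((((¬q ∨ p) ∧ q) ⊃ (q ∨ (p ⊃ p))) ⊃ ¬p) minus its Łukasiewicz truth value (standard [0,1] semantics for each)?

Gödel evaluation:
  ¬q: Gödel ¬ of 0.6 = 0 (operand ≠ 0)
  (¬q ∨ p) = max(0, 0.1) = 0.1
  ((¬q ∨ p) ∧ q) = min(0.1, 0.6) = 0.1
  (p ⊃ p): 0.1 ≤ 0.1, so result = 1
  (q ∨ (p ⊃ p)) = max(0.6, 1) = 1
  (((¬q ∨ p) ∧ q) ⊃ (q ∨ (p ⊃ p))): 0.1 ≤ 1, so result = 1
  ¬p: Gödel ¬ of 0.1 = 0 (operand ≠ 0)
  ((((¬q ∨ p) ∧ q) ⊃ (q ∨ (p ⊃ p))) ⊃ ¬p): 1 > 0, so result = 0
  Gödel value = 0
Łukasiewicz evaluation:
  ¬q: Łukasiewicz ¬ gives 1 − 0.6 = 0.4
  (¬q ∨ p) = max(0.4, 0.1) = 0.4
  ((¬q ∨ p) ∧ q) = min(0.4, 0.6) = 0.4
  (p ⊃ p): min(1, 1 − 0.1 + 0.1) = 1
  (q ∨ (p ⊃ p)) = max(0.6, 1) = 1
  (((¬q ∨ p) ∧ q) ⊃ (q ∨ (p ⊃ p))): min(1, 1 − 0.4 + 1) = 1
  ¬p: Łukasiewicz ¬ gives 1 − 0.1 = 0.9
  ((((¬q ∨ p) ∧ q) ⊃ (q ∨ (p ⊃ p))) ⊃ ¬p): min(1, 1 − 1 + 0.9) = 0.9
  Łukasiewicz value = 0.9
Difference: 0 − 0.9 = -0.90

-0.90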